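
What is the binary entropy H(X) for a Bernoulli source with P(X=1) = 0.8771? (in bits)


H = -p*log2(p) - (1-p)*log2(1-p). -0.8771*log2(0.8771) = 0.165936; -0.1229*log2(0.1229) = 0.371704. H = 0.165936 + 0.371704 = 0.5376

0.5376 bits


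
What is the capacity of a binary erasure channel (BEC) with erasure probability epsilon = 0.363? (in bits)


C = 1 - epsilon = 1 - 0.363 = 0.637

0.637 bits


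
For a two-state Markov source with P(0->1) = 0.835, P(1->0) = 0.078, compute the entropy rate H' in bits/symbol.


Stationary distribution: pi_0 = p10/(p01+p10) = 0.0854, pi_1 = 0.9146. Entropy rate H' = pi_0*H(p01) + pi_1*H(p10) = 0.0854*0.6461 + 0.9146*0.3951 = 0.4165

0.4165 bits/symbol


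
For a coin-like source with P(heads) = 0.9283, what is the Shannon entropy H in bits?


H = -p*log2(p) - (1-p)*log2(1-p). -0.9283*log2(0.9283) = 0.099641; -0.0717*log2(0.0717) = 0.272595. H = 0.099641 + 0.272595 = 0.3722

0.3722 bits


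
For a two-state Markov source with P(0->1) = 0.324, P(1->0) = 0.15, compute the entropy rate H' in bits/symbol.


Stationary distribution: pi_0 = p10/(p01+p10) = 0.3165, pi_1 = 0.6835. Entropy rate H' = pi_0*H(p01) + pi_1*H(p10) = 0.3165*0.9087 + 0.6835*0.6098 = 0.7044

0.7044 bits/symbol


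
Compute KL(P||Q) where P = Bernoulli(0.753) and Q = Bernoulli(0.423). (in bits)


KL = p*log2(p/q) + (1-p)*log2((1-p)/(1-q)) = 0.753*log2(0.753/0.423) + 0.247*log2(0.247/0.577) = 0.3241

0.3241 bits


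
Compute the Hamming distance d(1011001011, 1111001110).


Count differing positions: . ^ . . . . . ^ . ^ = 3 differences

3


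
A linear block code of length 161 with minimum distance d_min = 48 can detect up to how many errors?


Detection capability = d_min - 1 = 48 - 1 = 47

47 errors


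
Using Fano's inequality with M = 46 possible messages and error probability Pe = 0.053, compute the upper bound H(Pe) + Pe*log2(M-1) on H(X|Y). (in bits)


H(Pe) = -Pe*log2(Pe) - (1-Pe)*log2(1-Pe) = -0.053*log2(0.053) - 0.947*log2(0.947) = 0.224607 + 0.074400 = 0.299. Pe*log2(M-1) = 0.053*log2(45) = 0.291068. Bound = H(Pe) + Pe*log2(M-1) = 0.224607 + 0.074400 + 0.291068 = 0.5901

0.5901 bits


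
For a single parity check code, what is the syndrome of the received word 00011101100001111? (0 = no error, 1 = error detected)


Syndrome = XOR of all bits = 0 XOR 0 XOR 0 XOR 1 XOR 1 XOR 1 XOR 0 XOR 1 XOR 1 XOR 0 XOR 0 XOR 0 XOR 0 XOR 1 XOR 1 XOR 1 XOR 1 = 1

1


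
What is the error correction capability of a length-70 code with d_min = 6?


Correction capability = floor((d-1)/2) = floor((6-1)/2) = 2

2 errors


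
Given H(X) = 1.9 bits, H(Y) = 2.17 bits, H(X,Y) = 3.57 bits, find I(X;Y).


I(X;Y) = H(X) + H(Y) - H(X,Y) = 1.9 + 2.17 - 3.57 = 0.5

0.5 bits


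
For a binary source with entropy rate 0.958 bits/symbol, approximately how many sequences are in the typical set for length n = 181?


log2|A_typical| = nH = 181 * 0.958 = 173.398, so |A_typical| ~ 2^173.398 = 1.578e+52

1.578e+52


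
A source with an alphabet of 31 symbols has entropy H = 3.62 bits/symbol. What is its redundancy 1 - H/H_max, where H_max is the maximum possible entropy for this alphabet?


H_max = log2(K) = log2(31) = 4.9542 bits/symbol. Redundancy = 1 - H/H_max = 1 - 3.62/4.9542 = 1 - 0.7307 = 0.2693

0.2693


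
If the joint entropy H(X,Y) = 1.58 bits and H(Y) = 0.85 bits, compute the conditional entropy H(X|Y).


H(X|Y) = H(X,Y) - H(Y) = 1.58 - 0.85 = 0.73

0.73 bits


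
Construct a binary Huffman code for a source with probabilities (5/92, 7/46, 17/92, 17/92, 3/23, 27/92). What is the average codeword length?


Huffman construction (repeatedly merge the two least-probable nodes; each merge adds 1 bit to every symbol beneath it): 5/92 + 3/23 = 17/92; 7/46 + 17/92 = 31/92; 17/92 + 17/92 = 17/46; 27/92 + 31/92 = 29/46; 17/46 + 29/46 = 1. Resulting codeword lengths (in the order the probabilities were given): (3, 3, 3, 2, 3, 2). L_avg = sum(p_i * l_i) = 5/92*3 + 7/46*3 + 17/92*3 + 17/92*2 + 3/23*3 + 27/92*2 = 58/23 = 2.5217

2.5217 bits


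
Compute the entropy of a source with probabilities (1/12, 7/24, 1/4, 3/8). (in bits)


H = -sum(p_i * log2(p_i)). Terms: -(1/12)*log2(1/12) = 0.298747; -(7/24)*log2(7/24) = 0.518469; -(1/4)*log2(1/4) = 0.500000; -(3/8)*log2(3/8) = 0.530639. H = 0.298747 + 0.518469 + 0.500000 + 0.530639 = 1.8479

1.8479 bits


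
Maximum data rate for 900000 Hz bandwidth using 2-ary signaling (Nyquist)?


Rate = 2 * B * log2(M) = 2 * 900000 * 1.0 = 1800000.0

1800000.0 bps


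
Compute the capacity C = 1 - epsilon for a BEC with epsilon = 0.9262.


C = 1 - epsilon = 1 - 0.9262 = 0.0738

0.0738 bits


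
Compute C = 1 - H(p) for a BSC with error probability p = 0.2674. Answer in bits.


H(p) = -p*log2(p) - (1-p)*log2(1-p) = -0.2674*log2(0.2674) - 0.7326*log2(0.7326) = 0.508843 + 0.328866 = 0.8377. C = 1 - H(p) = 1 - 0.8377 = 0.1623

0.1623 bits


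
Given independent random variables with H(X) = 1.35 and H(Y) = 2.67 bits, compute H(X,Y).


For independent variables, H(X,Y) = H(X) + H(Y) = 1.35 + 2.67 = 4.02

4.02 bits


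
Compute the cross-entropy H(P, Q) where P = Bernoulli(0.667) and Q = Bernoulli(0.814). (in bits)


H(P,Q) = -p*log2(q) - (1-p)*log2(1-q). -0.667*log2(0.814) = 0.198032; -0.333*log2(0.186) = 0.808066. H(P,Q) = 0.198032 + 0.808066 = 1.0061

1.0061 bits


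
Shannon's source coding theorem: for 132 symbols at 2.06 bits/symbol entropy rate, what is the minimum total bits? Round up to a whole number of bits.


Minimum bits >= n * H = 132 * 2.06 = 271.92, rounded up to a whole number of bits = 272

272 bits


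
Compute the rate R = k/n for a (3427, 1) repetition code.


Rate = k/n = 1/3427

1/3427


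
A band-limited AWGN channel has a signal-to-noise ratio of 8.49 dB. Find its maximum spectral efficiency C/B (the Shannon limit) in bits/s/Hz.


SNR_linear = 10^(8.49/10) = 7.0632; C/B = log2(1 + SNR_linear) = log2(1 + 7.0632) = 3.0113

3.0113 bits/s/Hz


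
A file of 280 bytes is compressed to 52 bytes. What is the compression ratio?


Ratio = original / compressed = 280 / 52 = 5.3846

5.3846


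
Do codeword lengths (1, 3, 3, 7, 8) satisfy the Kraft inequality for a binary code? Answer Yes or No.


Kraft sum = sum(2^(-l_i)) = 0.7617, need <= 1. Result: satisfied (a binary prefix-free code with these lengths exists)

Yes


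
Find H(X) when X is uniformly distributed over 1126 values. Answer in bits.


H = log2(n) = log2(1126) = 10.137

10.137 bits


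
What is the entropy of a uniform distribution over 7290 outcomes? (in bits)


H = log2(n) = log2(7290) = 12.8317

12.8317 bits


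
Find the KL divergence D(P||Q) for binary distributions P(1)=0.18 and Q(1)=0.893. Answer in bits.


KL = p*log2(p/q) + (1-p)*log2((1-p)/(1-q)) = 0.18*log2(0.18/0.893) + 0.82*log2(0.82/0.107) = 1.9933

1.9933 bits


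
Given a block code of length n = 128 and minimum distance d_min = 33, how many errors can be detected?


Detection capability = d_min - 1 = 33 - 1 = 32

32 errors


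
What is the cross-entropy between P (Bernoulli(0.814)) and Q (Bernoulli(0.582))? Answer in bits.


H(P,Q) = -p*log2(q) - (1-p)*log2(1-q). -0.814*log2(0.582) = 0.635660; -0.186*log2(0.418) = 0.234067. H(P,Q) = 0.635660 + 0.234067 = 0.8697

0.8697 bits


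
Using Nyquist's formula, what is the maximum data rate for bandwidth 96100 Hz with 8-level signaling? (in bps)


Rate = 2 * B * log2(M) = 2 * 96100 * 3.0 = 576600.0

576600.0 bps


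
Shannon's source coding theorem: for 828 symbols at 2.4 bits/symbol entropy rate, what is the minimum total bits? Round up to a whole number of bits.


Minimum bits >= n * H = 828 * 2.4 = 1987.2, rounded up to a whole number of bits = 1988

1988 bits


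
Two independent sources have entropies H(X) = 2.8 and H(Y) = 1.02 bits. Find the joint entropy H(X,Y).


For independent variables, H(X,Y) = H(X) + H(Y) = 2.8 + 1.02 = 3.82

3.82 bits


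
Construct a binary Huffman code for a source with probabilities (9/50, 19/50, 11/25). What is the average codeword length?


Huffman construction (repeatedly merge the two least-probable nodes; each merge adds 1 bit to every symbol beneath it): 9/50 + 19/50 = 14/25; 11/25 + 14/25 = 1. Resulting codeword lengths (in the order the probabilities were given): (2, 2, 1). L_avg = sum(p_i * l_i) = 9/50*2 + 19/50*2 + 11/25*1 = 39/25 = 1.56

1.56 bits


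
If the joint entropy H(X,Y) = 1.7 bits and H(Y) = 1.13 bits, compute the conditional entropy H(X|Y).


H(X|Y) = H(X,Y) - H(Y) = 1.7 - 1.13 = 0.57

0.57 bits


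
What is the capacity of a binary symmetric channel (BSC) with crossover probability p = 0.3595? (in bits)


H(p) = -p*log2(p) - (1-p)*log2(1-p) = -0.3595*log2(0.3595) - 0.6405*log2(0.6405) = 0.530599 + 0.411668 = 0.9423. C = 1 - H(p) = 1 - 0.9423 = 0.0577

0.0577 bits


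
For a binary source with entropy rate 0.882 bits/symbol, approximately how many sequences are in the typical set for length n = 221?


log2|A_typical| = nH = 221 * 0.882 = 194.922, so |A_typical| ~ 2^194.922 = 4.757e+58

4.757e+58


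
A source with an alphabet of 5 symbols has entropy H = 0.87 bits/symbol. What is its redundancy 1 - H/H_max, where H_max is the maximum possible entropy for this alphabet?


H_max = log2(K) = log2(5) = 2.3219 bits/symbol. Redundancy = 1 - H/H_max = 1 - 0.87/2.3219 = 1 - 0.3747 = 0.6253

0.6253


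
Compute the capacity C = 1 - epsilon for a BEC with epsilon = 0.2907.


C = 1 - epsilon = 1 - 0.2907 = 0.7093

0.7093 bits


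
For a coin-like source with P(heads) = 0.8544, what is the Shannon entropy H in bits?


H = -p*log2(p) - (1-p)*log2(1-p). -0.8544*log2(0.8544) = 0.193963; -0.1456*log2(0.1456) = 0.404756. H = 0.193963 + 0.404756 = 0.5987

0.5987 bits


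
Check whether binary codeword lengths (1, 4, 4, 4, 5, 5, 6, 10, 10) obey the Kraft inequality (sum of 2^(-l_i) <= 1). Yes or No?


Kraft sum = sum(2^(-l_i)) = 0.7676, need <= 1. Result: satisfied (a binary prefix-free code with these lengths exists)

Yes


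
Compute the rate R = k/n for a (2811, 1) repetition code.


Rate = k/n = 1/2811

1/2811


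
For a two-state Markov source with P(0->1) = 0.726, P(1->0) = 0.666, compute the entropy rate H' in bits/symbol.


Stationary distribution: pi_0 = p10/(p01+p10) = 0.4784, pi_1 = 0.5216. Entropy rate H' = pi_0*H(p01) + pi_1*H(p10) = 0.4784*0.8471 + 0.5216*0.919 = 0.8846

0.8846 bits/symbol


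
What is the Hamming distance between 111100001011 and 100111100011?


Count differing positions: . ^ ^ . ^ ^ ^ . ^ . . . = 6 differences

6


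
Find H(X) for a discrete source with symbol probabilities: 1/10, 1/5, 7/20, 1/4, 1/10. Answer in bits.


H = -sum(p_i * log2(p_i)). Terms: -(1/10)*log2(1/10) = 0.332193; -(1/5)*log2(1/5) = 0.464386; -(7/20)*log2(7/20) = 0.530101; -(1/4)*log2(1/4) = 0.500000; -(1/10)*log2(1/10) = 0.332193. H = 0.332193 + 0.464386 + 0.530101 + 0.500000 + 0.332193 = 2.1589

2.1589 bits


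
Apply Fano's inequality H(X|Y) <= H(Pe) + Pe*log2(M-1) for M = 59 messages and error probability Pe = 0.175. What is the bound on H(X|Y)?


H(Pe) = -Pe*log2(Pe) - (1-Pe)*log2(1-Pe) = -0.175*log2(0.175) - 0.825*log2(0.825) = 0.440050 + 0.228966 = 0.669. Pe*log2(M-1) = 0.175*log2(58) = 1.025147. Bound = H(Pe) + Pe*log2(M-1) = 0.440050 + 0.228966 + 1.025147 = 1.6942

1.6942 bits


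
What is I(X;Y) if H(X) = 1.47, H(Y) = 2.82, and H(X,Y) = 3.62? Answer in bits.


I(X;Y) = H(X) + H(Y) - H(X,Y) = 1.47 + 2.82 - 3.62 = 0.67

0.67 bits


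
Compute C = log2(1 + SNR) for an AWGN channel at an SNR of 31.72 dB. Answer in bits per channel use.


SNR_linear = 10^(31.72/10) = 1485.9356; C = log2(1 + SNR_linear) = log2(1 + 1485.9356) = 10.5381

10.5381 bits/channel use


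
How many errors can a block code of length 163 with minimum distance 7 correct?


Correction capability = floor((d-1)/2) = floor((7-1)/2) = 3

3 errors


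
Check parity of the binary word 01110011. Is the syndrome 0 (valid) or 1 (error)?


Syndrome = XOR of all bits = 0 XOR 1 XOR 1 XOR 1 XOR 0 XOR 0 XOR 1 XOR 1 = 1

1


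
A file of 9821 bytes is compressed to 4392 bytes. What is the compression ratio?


Ratio = original / compressed = 9821 / 4392 = 2.2361

2.2361


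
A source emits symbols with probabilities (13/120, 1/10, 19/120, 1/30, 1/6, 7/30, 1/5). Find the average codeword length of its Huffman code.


Huffman construction (repeatedly merge the two least-probable nodes; each merge adds 1 bit to every symbol beneath it): 1/30 + 1/10 = 2/15; 13/120 + 2/15 = 29/120; 19/120 + 1/6 = 13/40; 1/5 + 7/30 = 13/30; 29/120 + 13/40 = 17/30; 13/30 + 17/30 = 1. Resulting codeword lengths (in the order the probabilities were given): (3, 4, 3, 4, 3, 2, 2). L_avg = sum(p_i * l_i) = 13/120*3 + 1/10*4 + 19/120*3 + 1/30*4 + 1/6*3 + 7/30*2 + 1/5*2 = 27/10 = 2.7

2.7 bits


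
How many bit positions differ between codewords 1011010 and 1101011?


Count differing positions: . ^ ^ . . . ^ = 3 differences

3


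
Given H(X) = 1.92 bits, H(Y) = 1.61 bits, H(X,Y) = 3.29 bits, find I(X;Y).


I(X;Y) = H(X) + H(Y) - H(X,Y) = 1.92 + 1.61 - 3.29 = 0.24

0.24 bits


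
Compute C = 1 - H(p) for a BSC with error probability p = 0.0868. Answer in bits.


H(p) = -p*log2(p) - (1-p)*log2(1-p) = -0.0868*log2(0.0868) - 0.9132*log2(0.9132) = 0.306071 + 0.119627 = 0.4257. C = 1 - H(p) = 1 - 0.4257 = 0.5743

0.5743 bits


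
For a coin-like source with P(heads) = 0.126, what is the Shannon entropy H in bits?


H = -p*log2(p) - (1-p)*log2(1-p). -0.126*log2(0.126) = 0.376552; -0.874*log2(0.874) = 0.169814. H = 0.376552 + 0.169814 = 0.5464

0.5464 bits


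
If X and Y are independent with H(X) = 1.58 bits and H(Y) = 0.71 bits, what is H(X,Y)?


For independent variables, H(X,Y) = H(X) + H(Y) = 1.58 + 0.71 = 2.29

2.29 bits


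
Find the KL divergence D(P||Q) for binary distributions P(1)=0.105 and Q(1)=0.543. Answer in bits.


KL = p*log2(p/q) + (1-p)*log2((1-p)/(1-q)) = 0.105*log2(0.105/0.543) + 0.895*log2(0.895/0.457) = 0.619

0.619 bits


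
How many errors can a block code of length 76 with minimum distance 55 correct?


Correction capability = floor((d-1)/2) = floor((55-1)/2) = 27

27 errors


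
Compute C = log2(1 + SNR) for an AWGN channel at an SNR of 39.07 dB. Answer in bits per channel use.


SNR_linear = 10^(39.07/10) = 8072.3503; C = log2(1 + SNR_linear) = log2(1 + 8072.3503) = 12.979

12.979 bits/channel use


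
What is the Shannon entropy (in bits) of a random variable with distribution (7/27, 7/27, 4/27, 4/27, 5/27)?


H = -sum(p_i * log2(p_i)). Terms: -(7/27)*log2(7/27) = 0.504916; -(7/27)*log2(7/27) = 0.504916; -(4/27)*log2(4/27) = 0.408131; -(4/27)*log2(4/27) = 0.408131; -(5/27)*log2(5/27) = 0.450548. H = 0.504916 + 0.504916 + 0.408131 + 0.408131 + 0.450548 = 2.2766

2.2766 bits


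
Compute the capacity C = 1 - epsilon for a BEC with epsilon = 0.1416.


C = 1 - epsilon = 1 - 0.1416 = 0.8584

0.8584 bits


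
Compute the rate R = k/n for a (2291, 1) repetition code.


Rate = k/n = 1/2291

1/2291


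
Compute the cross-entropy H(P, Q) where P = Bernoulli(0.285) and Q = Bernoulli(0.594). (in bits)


H(P,Q) = -p*log2(q) - (1-p)*log2(1-q). -0.285*log2(0.594) = 0.214168; -0.715*log2(0.406) = 0.929821. H(P,Q) = 0.214168 + 0.929821 = 1.144

1.144 bits


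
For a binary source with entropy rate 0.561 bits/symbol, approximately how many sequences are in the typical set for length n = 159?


log2|A_typical| = nH = 159 * 0.561 = 89.199, so |A_typical| ~ 2^89.199 = 7.105e+26

7.105e+26


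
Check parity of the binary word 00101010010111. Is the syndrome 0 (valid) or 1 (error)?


Syndrome = XOR of all bits = 0 XOR 0 XOR 1 XOR 0 XOR 1 XOR 0 XOR 1 XOR 0 XOR 0 XOR 1 XOR 0 XOR 1 XOR 1 XOR 1 = 1

1


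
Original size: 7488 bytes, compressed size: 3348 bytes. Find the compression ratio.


Ratio = original / compressed = 7488 / 3348 = 2.2366

2.2366


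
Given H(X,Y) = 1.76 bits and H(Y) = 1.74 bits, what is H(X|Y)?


H(X|Y) = H(X,Y) - H(Y) = 1.76 - 1.74 = 0.02

0.02 bits


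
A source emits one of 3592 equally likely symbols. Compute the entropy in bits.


H = log2(n) = log2(3592) = 11.8106

11.8106 bits


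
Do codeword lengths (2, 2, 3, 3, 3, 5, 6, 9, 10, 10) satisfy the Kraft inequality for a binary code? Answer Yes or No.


Kraft sum = sum(2^(-l_i)) = 0.9258, need <= 1. Result: satisfied (a binary prefix-free code with these lengths exists)

Yes


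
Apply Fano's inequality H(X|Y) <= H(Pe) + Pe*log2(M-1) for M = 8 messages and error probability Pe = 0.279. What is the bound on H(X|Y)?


H(Pe) = -Pe*log2(Pe) - (1-Pe)*log2(1-Pe) = -0.279*log2(0.279) - 0.721*log2(0.721) = 0.513824 + 0.340261 = 0.8541. Pe*log2(M-1) = 0.279*log2(7) = 0.783252. Bound = H(Pe) + Pe*log2(M-1) = 0.513824 + 0.340261 + 0.783252 = 1.6373

1.6373 bits


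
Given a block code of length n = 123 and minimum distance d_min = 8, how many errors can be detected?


Detection capability = d_min - 1 = 8 - 1 = 7

7 errors


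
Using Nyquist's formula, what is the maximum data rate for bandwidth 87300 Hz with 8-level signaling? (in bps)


Rate = 2 * B * log2(M) = 2 * 87300 * 3.0 = 523800.0

523800.0 bps


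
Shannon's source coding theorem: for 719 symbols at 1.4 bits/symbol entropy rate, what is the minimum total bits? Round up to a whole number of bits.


Minimum bits >= n * H = 719 * 1.4 = 1006.6, rounded up to a whole number of bits = 1007

1007 bits


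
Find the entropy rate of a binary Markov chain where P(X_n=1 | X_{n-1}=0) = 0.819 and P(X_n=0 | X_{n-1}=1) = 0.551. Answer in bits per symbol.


Stationary distribution: pi_0 = p10/(p01+p10) = 0.4022, pi_1 = 0.5978. Entropy rate H' = pi_0*H(p01) + pi_1*H(p10) = 0.4022*0.6823 + 0.5978*0.9925 = 0.8677

0.8677 bits/symbol


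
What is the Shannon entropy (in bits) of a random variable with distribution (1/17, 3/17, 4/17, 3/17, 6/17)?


H = -sum(p_i * log2(p_i)). Terms: -(1/17)*log2(1/17) = 0.240439; -(3/17)*log2(3/17) = 0.441618; -(4/17)*log2(4/17) = 0.491168; -(3/17)*log2(3/17) = 0.441618; -(6/17)*log2(6/17) = 0.530294. H = 0.240439 + 0.441618 + 0.491168 + 0.441618 + 0.530294 = 2.1451

2.1451 bits


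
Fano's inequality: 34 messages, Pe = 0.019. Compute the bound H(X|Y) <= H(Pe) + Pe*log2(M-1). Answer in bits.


H(Pe) = -Pe*log2(Pe) - (1-Pe)*log2(1-Pe) = -0.019*log2(0.019) - 0.981*log2(0.981) = 0.108639 + 0.027149 = 0.1358. Pe*log2(M-1) = 0.019*log2(33) = 0.095843. Bound = H(Pe) + Pe*log2(M-1) = 0.108639 + 0.027149 + 0.095843 = 0.2316

0.2316 bits


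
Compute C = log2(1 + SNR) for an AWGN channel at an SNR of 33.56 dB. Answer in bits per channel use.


SNR_linear = 10^(33.56/10) = 2269.8649; C = log2(1 + SNR_linear) = log2(1 + 2269.8649) = 11.149

11.149 bits/channel use


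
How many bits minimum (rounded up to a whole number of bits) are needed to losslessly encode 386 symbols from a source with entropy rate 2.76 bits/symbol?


Minimum bits >= n * H = 386 * 2.76 = 1065.36, rounded up to a whole number of bits = 1066

1066 bits


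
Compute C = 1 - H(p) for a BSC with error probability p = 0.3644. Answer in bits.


H(p) = -p*log2(p) - (1-p)*log2(1-p) = -0.3644*log2(0.3644) - 0.6356*log2(0.6356) = 0.530714 + 0.415561 = 0.9463. C = 1 - H(p) = 1 - 0.9463 = 0.0537

0.0537 bits


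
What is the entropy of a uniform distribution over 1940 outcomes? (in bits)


H = log2(n) = log2(1940) = 10.9218

10.9218 bits


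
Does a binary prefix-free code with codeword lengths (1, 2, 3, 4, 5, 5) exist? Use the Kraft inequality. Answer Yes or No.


Kraft sum = sum(2^(-l_i)) = 1.0, need <= 1. Result: satisfied (a binary prefix-free code with these lengths exists)

Yes


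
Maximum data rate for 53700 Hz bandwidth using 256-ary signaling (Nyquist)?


Rate = 2 * B * log2(M) = 2 * 53700 * 8.0 = 859200.0

859200.0 bps


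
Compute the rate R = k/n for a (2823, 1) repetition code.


Rate = k/n = 1/2823

1/2823


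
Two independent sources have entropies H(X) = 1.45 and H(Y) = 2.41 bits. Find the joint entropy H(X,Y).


For independent variables, H(X,Y) = H(X) + H(Y) = 1.45 + 2.41 = 3.86

3.86 bits


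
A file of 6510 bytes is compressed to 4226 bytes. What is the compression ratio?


Ratio = original / compressed = 6510 / 4226 = 1.5405

1.5405


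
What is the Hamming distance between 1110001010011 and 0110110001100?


Count differing positions: ^ . . . ^ ^ ^ . ^ ^ ^ ^ ^ = 9 differences

9


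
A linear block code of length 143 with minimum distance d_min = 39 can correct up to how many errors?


Correction capability = floor((d-1)/2) = floor((39-1)/2) = 19

19 errors


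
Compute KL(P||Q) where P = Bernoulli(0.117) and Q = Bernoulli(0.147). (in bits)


KL = p*log2(p/q) + (1-p)*log2((1-p)/(1-q)) = 0.117*log2(0.117/0.147) + 0.883*log2(0.883/0.853) = 0.0055

0.0055 bits


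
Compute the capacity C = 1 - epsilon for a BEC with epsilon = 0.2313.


C = 1 - epsilon = 1 - 0.2313 = 0.7687

0.7687 bits


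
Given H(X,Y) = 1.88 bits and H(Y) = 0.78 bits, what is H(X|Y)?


H(X|Y) = H(X,Y) - H(Y) = 1.88 - 0.78 = 1.1

1.1 bits


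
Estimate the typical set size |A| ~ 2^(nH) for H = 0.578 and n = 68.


log2|A_typical| = nH = 68 * 0.578 = 39.304, so |A_typical| ~ 2^39.304 = 6.787e+11

6.787e+11


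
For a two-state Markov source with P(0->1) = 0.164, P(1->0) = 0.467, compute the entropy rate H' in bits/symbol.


Stationary distribution: pi_0 = p10/(p01+p10) = 0.7401, pi_1 = 0.2599. Entropy rate H' = pi_0*H(p01) + pi_1*H(p10) = 0.7401*0.6438 + 0.2599*0.9969 = 0.7356

0.7356 bits/symbol


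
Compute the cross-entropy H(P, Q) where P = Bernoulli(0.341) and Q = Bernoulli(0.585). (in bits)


H(P,Q) = -p*log2(q) - (1-p)*log2(1-q). -0.341*log2(0.585) = 0.263761; -0.659*log2(0.415) = 0.836150. H(P,Q) = 0.263761 + 0.836150 = 1.0999

1.0999 bits


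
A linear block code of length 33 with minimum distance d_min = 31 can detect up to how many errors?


Detection capability = d_min - 1 = 31 - 1 = 30

30 errors


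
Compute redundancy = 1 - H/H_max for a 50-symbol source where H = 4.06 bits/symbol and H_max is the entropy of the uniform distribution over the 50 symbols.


H_max = log2(K) = log2(50) = 5.6439 bits/symbol. Redundancy = 1 - H/H_max = 1 - 4.06/5.6439 = 1 - 0.7194 = 0.2806

0.2806


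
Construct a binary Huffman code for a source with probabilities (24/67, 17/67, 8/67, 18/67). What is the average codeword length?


Huffman construction (repeatedly merge the two least-probable nodes; each merge adds 1 bit to every symbol beneath it): 8/67 + 17/67 = 25/67; 18/67 + 24/67 = 42/67; 25/67 + 42/67 = 1. Resulting codeword lengths (in the order the probabilities were given): (2, 2, 2, 2). L_avg = sum(p_i * l_i) = 24/67*2 + 17/67*2 + 8/67*2 + 18/67*2 = 2

2.0 bits


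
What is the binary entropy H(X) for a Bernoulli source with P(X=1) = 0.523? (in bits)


H = -p*log2(p) - (1-p)*log2(1-p). -0.523*log2(0.523) = 0.489066; -0.477*log2(0.477) = 0.509407. H = 0.489066 + 0.509407 = 0.9985

0.9985 bits


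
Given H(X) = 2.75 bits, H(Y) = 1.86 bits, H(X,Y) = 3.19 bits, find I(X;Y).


I(X;Y) = H(X) + H(Y) - H(X,Y) = 2.75 + 1.86 - 3.19 = 1.42

1.42 bits


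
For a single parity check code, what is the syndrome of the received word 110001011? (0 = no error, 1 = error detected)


Syndrome = XOR of all bits = 1 XOR 1 XOR 0 XOR 0 XOR 0 XOR 1 XOR 0 XOR 1 XOR 1 = 1

1


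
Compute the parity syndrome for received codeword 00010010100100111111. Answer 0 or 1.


Syndrome = XOR of all bits = 0 XOR 0 XOR 0 XOR 1 XOR 0 XOR 0 XOR 1 XOR 0 XOR 1 XOR 0 XOR 0 XOR 1 XOR 0 XOR 0 XOR 1 XOR 1 XOR 1 XOR 1 XOR 1 XOR 1 = 0

0


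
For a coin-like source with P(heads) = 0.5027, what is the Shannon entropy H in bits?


H = -p*log2(p) - (1-p)*log2(1-p). -0.5027*log2(0.5027) = 0.498794; -0.4973*log2(0.4973) = 0.501185. H = 0.498794 + 0.501185 = 1.0

1.0 bits


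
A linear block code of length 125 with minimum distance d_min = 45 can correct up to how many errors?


Correction capability = floor((d-1)/2) = floor((45-1)/2) = 22

22 errors


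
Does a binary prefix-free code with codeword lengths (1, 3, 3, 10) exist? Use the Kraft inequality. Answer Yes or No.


Kraft sum = sum(2^(-l_i)) = 0.751, need <= 1. Result: satisfied (a binary prefix-free code with these lengths exists)

Yes


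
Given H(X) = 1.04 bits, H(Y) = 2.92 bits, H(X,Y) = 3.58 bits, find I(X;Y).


I(X;Y) = H(X) + H(Y) - H(X,Y) = 1.04 + 2.92 - 3.58 = 0.38

0.38 bits


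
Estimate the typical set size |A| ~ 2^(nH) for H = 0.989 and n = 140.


log2|A_typical| = nH = 140 * 0.989 = 138.46, so |A_typical| ~ 2^138.46 = 4.793e+41

4.793e+41


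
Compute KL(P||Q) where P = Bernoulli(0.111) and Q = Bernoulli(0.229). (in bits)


KL = p*log2(p/q) + (1-p)*log2((1-p)/(1-q)) = 0.111*log2(0.111/0.229) + 0.889*log2(0.889/0.771) = 0.0667

0.0667 bits


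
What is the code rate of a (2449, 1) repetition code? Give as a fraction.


Rate = k/n = 1/2449

1/2449


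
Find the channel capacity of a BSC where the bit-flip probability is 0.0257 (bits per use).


H(p) = -p*log2(p) - (1-p)*log2(1-p) = -0.0257*log2(0.0257) - 0.9743*log2(0.9743) = 0.135750 + 0.036597 = 0.1723. C = 1 - H(p) = 1 - 0.1723 = 0.8277

0.8277 bits


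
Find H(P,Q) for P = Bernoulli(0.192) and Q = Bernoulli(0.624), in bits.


H(P,Q) = -p*log2(q) - (1-p)*log2(1-q). -0.192*log2(0.624) = 0.130633; -0.808*log2(0.376) = 1.140246. H(P,Q) = 0.130633 + 1.140246 = 1.2709

1.2709 bits


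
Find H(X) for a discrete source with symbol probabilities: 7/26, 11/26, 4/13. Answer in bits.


H = -sum(p_i * log2(p_i)). Terms: -(7/26)*log2(7/26) = 0.509677; -(11/26)*log2(11/26) = 0.525042; -(4/13)*log2(4/13) = 0.523212. H = 0.509677 + 0.525042 + 0.523212 = 1.5579

1.5579 bits


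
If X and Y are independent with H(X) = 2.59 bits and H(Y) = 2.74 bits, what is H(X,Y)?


For independent variables, H(X,Y) = H(X) + H(Y) = 2.59 + 2.74 = 5.33

5.33 bits


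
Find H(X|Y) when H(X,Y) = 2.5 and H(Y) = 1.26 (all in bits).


H(X|Y) = H(X,Y) - H(Y) = 2.5 - 1.26 = 1.24

1.24 bits


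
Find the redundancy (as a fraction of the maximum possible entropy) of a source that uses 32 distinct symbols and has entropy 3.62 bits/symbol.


H_max = log2(K) = log2(32) = 5.0 bits/symbol. Redundancy = 1 - H/H_max = 1 - 3.62/5.0 = 1 - 0.724 = 0.276

0.276


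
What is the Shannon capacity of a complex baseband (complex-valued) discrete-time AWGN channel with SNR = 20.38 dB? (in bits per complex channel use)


SNR_linear = 10^(20.38/10) = 109.144; C = log2(1 + SNR_linear) = log2(1 + 109.144) = 6.7832

6.7832 bits/channel use


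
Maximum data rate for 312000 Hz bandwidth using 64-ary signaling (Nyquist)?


Rate = 2 * B * log2(M) = 2 * 312000 * 6.0 = 3744000.0

3744000.0 bps


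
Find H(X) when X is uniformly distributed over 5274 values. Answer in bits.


H = log2(n) = log2(5274) = 12.3647

12.3647 bits


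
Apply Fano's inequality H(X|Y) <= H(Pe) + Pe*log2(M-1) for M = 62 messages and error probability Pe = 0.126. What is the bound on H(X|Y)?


H(Pe) = -Pe*log2(Pe) - (1-Pe)*log2(1-Pe) = -0.126*log2(0.126) - 0.874*log2(0.874) = 0.376552 + 0.169814 = 0.5464. Pe*log2(M-1) = 0.126*log2(61) = 0.747273. Bound = H(Pe) + Pe*log2(M-1) = 0.376552 + 0.169814 + 0.747273 = 1.2936

1.2936 bits


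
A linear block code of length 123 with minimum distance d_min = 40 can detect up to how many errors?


Detection capability = d_min - 1 = 40 - 1 = 39

39 errors


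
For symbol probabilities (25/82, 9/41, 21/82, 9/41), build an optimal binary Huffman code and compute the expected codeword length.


Huffman construction (repeatedly merge the two least-probable nodes; each merge adds 1 bit to every symbol beneath it): 9/41 + 9/41 = 18/41; 21/82 + 25/82 = 23/41; 18/41 + 23/41 = 1. Resulting codeword lengths (in the order the probabilities were given): (2, 2, 2, 2). L_avg = sum(p_i * l_i) = 25/82*2 + 9/41*2 + 21/82*2 + 9/41*2 = 2

2.0 bits


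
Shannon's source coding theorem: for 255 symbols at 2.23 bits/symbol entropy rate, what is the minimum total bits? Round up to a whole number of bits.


Minimum bits >= n * H = 255 * 2.23 = 568.65, rounded up to a whole number of bits = 569

569 bits


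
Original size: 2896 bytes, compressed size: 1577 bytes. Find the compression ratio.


Ratio = original / compressed = 2896 / 1577 = 1.8364

1.8364


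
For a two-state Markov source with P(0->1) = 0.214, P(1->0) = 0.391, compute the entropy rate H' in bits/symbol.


Stationary distribution: pi_0 = p10/(p01+p10) = 0.6463, pi_1 = 0.3537. Entropy rate H' = pi_0*H(p01) + pi_1*H(p10) = 0.6463*0.7491 + 0.3537*0.9654 = 0.8256

0.8256 bits/symbol


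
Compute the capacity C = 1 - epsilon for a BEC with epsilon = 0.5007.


C = 1 - epsilon = 1 - 0.5007 = 0.4993

0.4993 bits


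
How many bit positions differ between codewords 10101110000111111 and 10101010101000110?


Count differing positions: . . . . . ^ . . ^ . ^ ^ ^ ^ . . ^ = 7 differences

7


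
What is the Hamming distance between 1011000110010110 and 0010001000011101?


Count differing positions: ^ . . ^ . . ^ ^ ^ . . . ^ . ^ ^ = 8 differences

8


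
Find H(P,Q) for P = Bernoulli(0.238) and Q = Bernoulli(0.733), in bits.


H(P,Q) = -p*log2(q) - (1-p)*log2(1-q). -0.238*log2(0.733) = 0.106651; -0.762*log2(0.267) = 1.451677. H(P,Q) = 0.106651 + 1.451677 = 1.5583

1.5583 bits


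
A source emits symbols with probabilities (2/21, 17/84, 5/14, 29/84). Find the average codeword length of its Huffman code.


Huffman construction (repeatedly merge the two least-probable nodes; each merge adds 1 bit to every symbol beneath it): 2/21 + 17/84 = 25/84; 25/84 + 29/84 = 9/14; 5/14 + 9/14 = 1. Resulting codeword lengths (in the order the probabilities were given): (3, 3, 1, 2). L_avg = sum(p_i * l_i) = 2/21*3 + 17/84*3 + 5/14*1 + 29/84*2 = 163/84 = 1.9405

1.9405 bits


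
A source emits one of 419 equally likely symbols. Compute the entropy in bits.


H = log2(n) = log2(419) = 8.7108

8.7108 bits


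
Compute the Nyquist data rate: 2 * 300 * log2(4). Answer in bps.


Rate = 2 * B * log2(M) = 2 * 300 * 2.0 = 1200.0

1200.0 bps


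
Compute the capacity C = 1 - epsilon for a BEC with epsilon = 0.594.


C = 1 - epsilon = 1 - 0.594 = 0.406

0.406 bits


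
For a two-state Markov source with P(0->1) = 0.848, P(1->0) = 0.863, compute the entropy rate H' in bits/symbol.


Stationary distribution: pi_0 = p10/(p01+p10) = 0.5044, pi_1 = 0.4956. Entropy rate H' = pi_0*H(p01) + pi_1*H(p10) = 0.5044*0.6148 + 0.4956*0.5763 = 0.5957

0.5957 bits/symbol


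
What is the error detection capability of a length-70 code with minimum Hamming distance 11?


Detection capability = d_min - 1 = 11 - 1 = 10

10 errors


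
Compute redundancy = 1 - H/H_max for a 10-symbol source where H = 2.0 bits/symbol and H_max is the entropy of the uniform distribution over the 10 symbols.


H_max = log2(K) = log2(10) = 3.3219 bits/symbol. Redundancy = 1 - H/H_max = 1 - 2.0/3.3219 = 1 - 0.6021 = 0.3979

0.3979


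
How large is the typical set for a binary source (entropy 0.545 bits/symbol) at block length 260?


log2|A_typical| = nH = 260 * 0.545 = 141.7, so |A_typical| ~ 2^141.7 = 4.528e+42

4.528e+42


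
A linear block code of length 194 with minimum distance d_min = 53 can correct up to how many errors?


Correction capability = floor((d-1)/2) = floor((53-1)/2) = 26

26 errors


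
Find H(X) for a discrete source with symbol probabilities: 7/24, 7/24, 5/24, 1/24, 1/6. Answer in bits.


H = -sum(p_i * log2(p_i)). Terms: -(7/24)*log2(7/24) = 0.518469; -(7/24)*log2(7/24) = 0.518469; -(5/24)*log2(5/24) = 0.471466; -(1/24)*log2(1/24) = 0.191040; -(1/6)*log2(1/6) = 0.430827. H = 0.518469 + 0.518469 + 0.471466 + 0.191040 + 0.430827 = 2.1303

2.1303 bits


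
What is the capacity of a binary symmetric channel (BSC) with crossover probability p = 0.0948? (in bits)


H(p) = -p*log2(p) - (1-p)*log2(1-p) = -0.0948*log2(0.0948) - 0.9052*log2(0.9052) = 0.322222 + 0.130070 = 0.4523. C = 1 - H(p) = 1 - 0.4523 = 0.5477

0.5477 bits


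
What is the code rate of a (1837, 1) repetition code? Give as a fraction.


Rate = k/n = 1/1837

1/1837


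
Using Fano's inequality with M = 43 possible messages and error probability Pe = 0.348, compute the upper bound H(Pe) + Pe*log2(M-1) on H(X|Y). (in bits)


H(Pe) = -Pe*log2(Pe) - (1-Pe)*log2(1-Pe) = -0.348*log2(0.348) - 0.652*log2(0.652) = 0.529949 + 0.402321 = 0.9323. Pe*log2(M-1) = 0.348*log2(42) = 1.876526. Bound = H(Pe) + Pe*log2(M-1) = 0.529949 + 0.402321 + 1.876526 = 2.8088

2.8088 bits


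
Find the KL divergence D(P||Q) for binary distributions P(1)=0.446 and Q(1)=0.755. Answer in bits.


KL = p*log2(p/q) + (1-p)*log2((1-p)/(1-q)) = 0.446*log2(0.446/0.755) + 0.554*log2(0.554/0.245) = 0.3134

0.3134 bits


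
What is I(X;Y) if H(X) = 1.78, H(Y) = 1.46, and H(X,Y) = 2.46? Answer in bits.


I(X;Y) = H(X) + H(Y) - H(X,Y) = 1.78 + 1.46 - 2.46 = 0.78

0.78 bits


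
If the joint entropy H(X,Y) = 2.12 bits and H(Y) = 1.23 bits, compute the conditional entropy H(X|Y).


H(X|Y) = H(X,Y) - H(Y) = 2.12 - 1.23 = 0.89

0.89 bits


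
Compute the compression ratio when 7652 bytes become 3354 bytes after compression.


Ratio = original / compressed = 7652 / 3354 = 2.2815

2.2815


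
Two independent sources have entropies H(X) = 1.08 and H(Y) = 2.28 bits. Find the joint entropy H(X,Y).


For independent variables, H(X,Y) = H(X) + H(Y) = 1.08 + 2.28 = 3.36

3.36 bits


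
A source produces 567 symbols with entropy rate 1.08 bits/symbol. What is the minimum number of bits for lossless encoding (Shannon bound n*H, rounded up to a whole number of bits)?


Minimum bits >= n * H = 567 * 1.08 = 612.36, rounded up to a whole number of bits = 613

613 bits


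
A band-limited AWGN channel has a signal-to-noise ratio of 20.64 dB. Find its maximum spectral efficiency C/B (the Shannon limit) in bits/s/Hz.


SNR_linear = 10^(20.64/10) = 115.8777; C/B = log2(1 + SNR_linear) = log2(1 + 115.8777) = 6.8689

6.8689 bits/s/Hz


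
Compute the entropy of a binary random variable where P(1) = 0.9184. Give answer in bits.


H = -p*log2(p) - (1-p)*log2(1-p). -0.9184*log2(0.9184) = 0.112785; -0.0816*log2(0.0816) = 0.295007. H = 0.112785 + 0.295007 = 0.4078

0.4078 bits


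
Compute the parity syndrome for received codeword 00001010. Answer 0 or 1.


Syndrome = XOR of all bits = 0 XOR 0 XOR 0 XOR 0 XOR 1 XOR 0 XOR 1 XOR 0 = 0

0


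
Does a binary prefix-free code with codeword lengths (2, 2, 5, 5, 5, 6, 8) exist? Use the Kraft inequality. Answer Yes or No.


Kraft sum = sum(2^(-l_i)) = 0.6133, need <= 1. Result: satisfied (a binary prefix-free code with these lengths exists)

Yes


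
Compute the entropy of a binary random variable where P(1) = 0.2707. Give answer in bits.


H = -p*log2(p) - (1-p)*log2(1-p). -0.2707*log2(0.2707) = 0.510333; -0.7293*log2(0.7293) = 0.332135. H = 0.510333 + 0.332135 = 0.8425

0.8425 bits


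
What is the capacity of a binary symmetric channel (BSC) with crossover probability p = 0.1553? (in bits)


H(p) = -p*log2(p) - (1-p)*log2(1-p) = -0.1553*log2(0.1553) - 0.8447*log2(0.8447) = 0.417271 + 0.205675 = 0.6229. C = 1 - H(p) = 1 - 0.6229 = 0.3771

0.3771 bits


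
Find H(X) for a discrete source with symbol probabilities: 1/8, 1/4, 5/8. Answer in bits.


H = -sum(p_i * log2(p_i)). Terms: -(1/8)*log2(1/8) = 0.375000; -(1/4)*log2(1/4) = 0.500000; -(5/8)*log2(5/8) = 0.423795. H = 0.375000 + 0.500000 + 0.423795 = 1.2988

1.2988 bits


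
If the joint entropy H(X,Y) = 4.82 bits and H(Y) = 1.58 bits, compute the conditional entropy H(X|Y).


H(X|Y) = H(X,Y) - H(Y) = 4.82 - 1.58 = 3.24

3.24 bits


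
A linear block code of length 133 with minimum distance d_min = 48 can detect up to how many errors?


Detection capability = d_min - 1 = 48 - 1 = 47

47 errors


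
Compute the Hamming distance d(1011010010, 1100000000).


Count differing positions: . ^ ^ ^ . ^ . . ^ . = 5 differences

5


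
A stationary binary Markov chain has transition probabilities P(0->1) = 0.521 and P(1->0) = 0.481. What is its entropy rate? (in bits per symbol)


Stationary distribution: pi_0 = p10/(p01+p10) = 0.48, pi_1 = 0.52. Entropy rate H' = pi_0*H(p01) + pi_1*H(p10) = 0.48*0.9987 + 0.52*0.999 = 0.9988

0.9988 bits/symbol


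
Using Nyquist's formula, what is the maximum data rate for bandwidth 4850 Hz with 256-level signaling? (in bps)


Rate = 2 * B * log2(M) = 2 * 4850 * 8.0 = 77600.0

77600.0 bps


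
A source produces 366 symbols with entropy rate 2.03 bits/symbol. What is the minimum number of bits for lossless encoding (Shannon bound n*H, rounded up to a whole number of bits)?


Minimum bits >= n * H = 366 * 2.03 = 742.98, rounded up to a whole number of bits = 743

743 bits


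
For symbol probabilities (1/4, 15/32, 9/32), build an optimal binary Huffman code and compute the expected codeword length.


Huffman construction (repeatedly merge the two least-probable nodes; each merge adds 1 bit to every symbol beneath it): 1/4 + 9/32 = 17/32; 15/32 + 17/32 = 1. Resulting codeword lengths (in the order the probabilities were given): (2, 1, 2). L_avg = sum(p_i * l_i) = 1/4*2 + 15/32*1 + 9/32*2 = 49/32 = 1.5312

1.5312 bits


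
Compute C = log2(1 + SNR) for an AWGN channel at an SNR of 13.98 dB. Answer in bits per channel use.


SNR_linear = 10^(13.98/10) = 25.0035; C = log2(1 + SNR_linear) = log2(1 + 25.0035) = 4.7006

4.7006 bits/channel use


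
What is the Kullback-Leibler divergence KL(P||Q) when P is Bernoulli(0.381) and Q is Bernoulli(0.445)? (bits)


KL = p*log2(p/q) + (1-p)*log2((1-p)/(1-q)) = 0.381*log2(0.381/0.445) + 0.619*log2(0.619/0.555) = 0.0121

0.0121 bits


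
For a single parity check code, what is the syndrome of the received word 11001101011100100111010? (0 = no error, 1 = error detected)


Syndrome = XOR of all bits = 1 XOR 1 XOR 0 XOR 0 XOR 1 XOR 1 XOR 0 XOR 1 XOR 0 XOR 1 XOR 1 XOR 1 XOR 0 XOR 0 XOR 1 XOR 0 XOR 0 XOR 1 XOR 1 XOR 1 XOR 0 XOR 1 XOR 0 = 1

1


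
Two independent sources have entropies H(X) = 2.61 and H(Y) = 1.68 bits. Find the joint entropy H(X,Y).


For independent variables, H(X,Y) = H(X) + H(Y) = 2.61 + 1.68 = 4.29

4.29 bits


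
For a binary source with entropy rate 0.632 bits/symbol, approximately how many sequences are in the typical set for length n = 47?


log2|A_typical| = nH = 47 * 0.632 = 29.704, so |A_typical| ~ 2^29.704 = 8.746e+08

8.746e+08


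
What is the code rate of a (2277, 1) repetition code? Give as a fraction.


Rate = k/n = 1/2277

1/2277


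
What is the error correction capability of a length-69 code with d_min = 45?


Correction capability = floor((d-1)/2) = floor((45-1)/2) = 22

22 errors


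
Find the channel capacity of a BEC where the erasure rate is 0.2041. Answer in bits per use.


C = 1 - epsilon = 1 - 0.2041 = 0.7959

0.7959 bits


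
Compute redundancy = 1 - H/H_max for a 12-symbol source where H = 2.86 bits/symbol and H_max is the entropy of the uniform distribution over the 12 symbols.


H_max = log2(K) = log2(12) = 3.585 bits/symbol. Redundancy = 1 - H/H_max = 1 - 2.86/3.585 = 1 - 0.7978 = 0.2022

0.2022


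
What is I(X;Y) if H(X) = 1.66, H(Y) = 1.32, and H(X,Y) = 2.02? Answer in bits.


I(X;Y) = H(X) + H(Y) - H(X,Y) = 1.66 + 1.32 - 2.02 = 0.96

0.96 bits


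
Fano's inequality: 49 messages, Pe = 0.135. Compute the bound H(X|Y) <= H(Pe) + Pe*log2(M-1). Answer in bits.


H(Pe) = -Pe*log2(Pe) - (1-Pe)*log2(1-Pe) = -0.135*log2(0.135) - 0.865*log2(0.865) = 0.390011 + 0.180982 = 0.571. Pe*log2(M-1) = 0.135*log2(48) = 0.753970. Bound = H(Pe) + Pe*log2(M-1) = 0.390011 + 0.180982 + 0.753970 = 1.325

1.325 bits
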